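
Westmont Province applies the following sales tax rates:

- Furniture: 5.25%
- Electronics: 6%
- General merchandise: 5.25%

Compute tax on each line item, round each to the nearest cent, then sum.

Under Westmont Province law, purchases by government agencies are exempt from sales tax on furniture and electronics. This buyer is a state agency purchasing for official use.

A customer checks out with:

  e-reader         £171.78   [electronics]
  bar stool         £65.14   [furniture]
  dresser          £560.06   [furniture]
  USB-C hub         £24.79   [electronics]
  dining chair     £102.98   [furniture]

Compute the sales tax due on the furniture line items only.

£0.00

Bar stool £65.14: furniture, buyer-exempt → 0% → £0.00
Dresser £560.06: furniture, buyer-exempt → 0% → £0.00
Dining chair £102.98: furniture, buyer-exempt → 0% → £0.00
Tax on furniture = £0.00 + £0.00 + £0.00 = £0.00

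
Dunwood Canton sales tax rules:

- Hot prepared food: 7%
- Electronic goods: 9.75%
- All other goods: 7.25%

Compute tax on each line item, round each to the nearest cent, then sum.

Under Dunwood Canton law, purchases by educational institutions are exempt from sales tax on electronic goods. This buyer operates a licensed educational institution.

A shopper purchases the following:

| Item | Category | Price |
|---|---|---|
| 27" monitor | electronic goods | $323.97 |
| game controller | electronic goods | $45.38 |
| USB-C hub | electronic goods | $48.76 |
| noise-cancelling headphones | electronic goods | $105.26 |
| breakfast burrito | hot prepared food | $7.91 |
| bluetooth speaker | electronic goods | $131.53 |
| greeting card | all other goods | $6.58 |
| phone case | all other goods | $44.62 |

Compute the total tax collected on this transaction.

27" monitor $323.97: electronic goods, buyer-exempt → 0% → $0.00
Game controller $45.38: electronic goods, buyer-exempt → 0% → $0.00
USB-C hub $48.76: electronic goods, buyer-exempt → 0% → $0.00
Noise-cancelling headphones $105.26: electronic goods, buyer-exempt → 0% → $0.00
Breakfast burrito $7.91: hot prepared food → 7% → $0.55
Bluetooth speaker $131.53: electronic goods, buyer-exempt → 0% → $0.00
Greeting card $6.58: all other goods → 7.25% → $0.48
Phone case $44.62: all other goods → 7.25% → $3.23
Total tax = $0.55 + $0.48 + $3.23 = $4.26

$4.26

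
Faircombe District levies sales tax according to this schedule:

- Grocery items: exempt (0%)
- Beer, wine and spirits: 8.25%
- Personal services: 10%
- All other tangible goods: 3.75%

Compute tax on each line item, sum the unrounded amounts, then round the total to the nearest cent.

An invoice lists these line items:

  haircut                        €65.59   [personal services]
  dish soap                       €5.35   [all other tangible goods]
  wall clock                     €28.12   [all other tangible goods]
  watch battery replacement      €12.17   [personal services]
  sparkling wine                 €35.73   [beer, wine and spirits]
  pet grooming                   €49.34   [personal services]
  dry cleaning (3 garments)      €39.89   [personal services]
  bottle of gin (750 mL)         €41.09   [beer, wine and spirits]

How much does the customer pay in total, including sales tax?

€301.57

Haircut €65.59: personal services → 10% → €6.559
Dish soap €5.35: all other tangible goods → 3.75% → €0.200625
Wall clock €28.12: all other tangible goods → 3.75% → €1.0545
Watch battery replacement €12.17: personal services → 10% → €1.217
Sparkling wine €35.73: beer, wine and spirits → 8.25% → €2.947725
Pet grooming €49.34: personal services → 10% → €4.934
Dry cleaning (3 garments) €39.89: personal services → 10% → €3.989
Bottle of gin (750 mL) €41.09: beer, wine and spirits → 8.25% → €3.389925
Subtotal = €277.28; unrounded tax = €24.291775 → €24.29; total due = €301.57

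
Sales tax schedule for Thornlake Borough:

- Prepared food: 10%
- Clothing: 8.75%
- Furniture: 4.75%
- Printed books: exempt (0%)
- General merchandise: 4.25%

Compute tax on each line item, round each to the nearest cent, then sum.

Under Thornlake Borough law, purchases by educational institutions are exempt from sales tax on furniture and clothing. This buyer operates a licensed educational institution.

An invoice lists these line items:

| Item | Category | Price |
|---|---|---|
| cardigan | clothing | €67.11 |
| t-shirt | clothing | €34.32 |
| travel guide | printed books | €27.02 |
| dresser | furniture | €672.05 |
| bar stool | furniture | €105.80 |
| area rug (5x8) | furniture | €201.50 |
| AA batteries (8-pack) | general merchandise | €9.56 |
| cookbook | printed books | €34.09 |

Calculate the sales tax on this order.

€0.41

Cardigan €67.11: clothing, buyer-exempt → 0% → €0.00
T-shirt €34.32: clothing, buyer-exempt → 0% → €0.00
Travel guide €27.02: printed books → 0% → €0.00
Dresser €672.05: furniture, buyer-exempt → 0% → €0.00
Bar stool €105.80: furniture, buyer-exempt → 0% → €0.00
Area rug (5x8) €201.50: furniture, buyer-exempt → 0% → €0.00
AA batteries (8-pack) €9.56: general merchandise → 4.25% → €0.41
Cookbook €34.09: printed books → 0% → €0.00
Total tax = €0.41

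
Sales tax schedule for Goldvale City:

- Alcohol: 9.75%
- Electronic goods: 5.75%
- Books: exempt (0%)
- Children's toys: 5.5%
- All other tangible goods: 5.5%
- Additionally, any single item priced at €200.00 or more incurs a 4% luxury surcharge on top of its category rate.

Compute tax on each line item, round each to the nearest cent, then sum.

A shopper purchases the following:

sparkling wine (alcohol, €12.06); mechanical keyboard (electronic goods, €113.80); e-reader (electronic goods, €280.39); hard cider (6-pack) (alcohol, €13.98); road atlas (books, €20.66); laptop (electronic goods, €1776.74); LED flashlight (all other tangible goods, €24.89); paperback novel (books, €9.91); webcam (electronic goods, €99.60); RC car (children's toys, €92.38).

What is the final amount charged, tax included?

€2666.24

Sparkling wine €12.06: alcohol → 9.75% → €1.18
Mechanical keyboard €113.80: electronic goods → 5.75% → €6.54
E-reader €280.39: electronic goods → 5.75% + 4% surcharge = 9.75% → €27.34
Hard cider (6-pack) €13.98: alcohol → 9.75% → €1.36
Road atlas €20.66: books → 0% → €0.00
Laptop €1776.74: electronic goods → 5.75% + 4% surcharge = 9.75% → €173.23
LED flashlight €24.89: all other tangible goods → 5.5% → €1.37
Paperback novel €9.91: books → 0% → €0.00
Webcam €99.60: electronic goods → 5.75% → €5.73
RC car €92.38: children's toys → 5.5% → €5.08
Subtotal = €2444.41; tax = €221.83; total due = €2666.24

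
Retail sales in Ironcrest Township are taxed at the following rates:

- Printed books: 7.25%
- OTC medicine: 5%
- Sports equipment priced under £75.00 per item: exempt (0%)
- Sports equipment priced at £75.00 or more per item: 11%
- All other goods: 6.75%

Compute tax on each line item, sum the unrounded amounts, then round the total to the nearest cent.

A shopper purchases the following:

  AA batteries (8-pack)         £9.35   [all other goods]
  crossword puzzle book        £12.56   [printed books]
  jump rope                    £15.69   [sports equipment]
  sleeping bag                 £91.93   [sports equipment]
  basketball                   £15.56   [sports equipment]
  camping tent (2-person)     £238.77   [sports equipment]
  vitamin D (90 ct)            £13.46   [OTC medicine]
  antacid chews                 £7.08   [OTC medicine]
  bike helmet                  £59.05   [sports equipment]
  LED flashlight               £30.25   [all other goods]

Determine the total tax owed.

£40.99

AA batteries (8-pack) £9.35: all other goods → 6.75% → £0.631125
Crossword puzzle book £12.56: printed books → 7.25% → £0.9106
Jump rope £15.69: sports equipment, under £75.00 → 0% → £0.00
Sleeping bag £91.93: sports equipment, £75.00 or more → 11% → £10.1123
Basketball £15.56: sports equipment, under £75.00 → 0% → £0.00
Camping tent (2-person) £238.77: sports equipment, £75.00 or more → 11% → £26.2647
Vitamin D (90 ct) £13.46: OTC medicine → 5% → £0.673
Antacid chews £7.08: OTC medicine → 5% → £0.354
Bike helmet £59.05: sports equipment, under £75.00 → 0% → £0.00
LED flashlight £30.25: all other goods → 6.75% → £2.041875
Unrounded tax sum = £40.9876 → £40.99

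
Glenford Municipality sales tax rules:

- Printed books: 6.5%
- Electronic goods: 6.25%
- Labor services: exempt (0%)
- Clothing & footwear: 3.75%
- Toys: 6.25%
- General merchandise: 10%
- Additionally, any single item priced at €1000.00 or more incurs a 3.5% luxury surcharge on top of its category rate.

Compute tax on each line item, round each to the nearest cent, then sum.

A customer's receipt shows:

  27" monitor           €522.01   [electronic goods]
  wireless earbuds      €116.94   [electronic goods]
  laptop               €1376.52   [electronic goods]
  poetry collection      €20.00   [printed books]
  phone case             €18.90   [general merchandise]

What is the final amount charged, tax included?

27" monitor €522.01: electronic goods → 6.25% → €32.63
Wireless earbuds €116.94: electronic goods → 6.25% → €7.31
Laptop €1376.52: electronic goods → 6.25% + 3.5% surcharge = 9.75% → €134.21
Poetry collection €20.00: printed books → 6.5% → €1.30
Phone case €18.90: general merchandise → 10% → €1.89
Subtotal = €2054.37; tax = €177.34; total due = €2231.71

€2231.71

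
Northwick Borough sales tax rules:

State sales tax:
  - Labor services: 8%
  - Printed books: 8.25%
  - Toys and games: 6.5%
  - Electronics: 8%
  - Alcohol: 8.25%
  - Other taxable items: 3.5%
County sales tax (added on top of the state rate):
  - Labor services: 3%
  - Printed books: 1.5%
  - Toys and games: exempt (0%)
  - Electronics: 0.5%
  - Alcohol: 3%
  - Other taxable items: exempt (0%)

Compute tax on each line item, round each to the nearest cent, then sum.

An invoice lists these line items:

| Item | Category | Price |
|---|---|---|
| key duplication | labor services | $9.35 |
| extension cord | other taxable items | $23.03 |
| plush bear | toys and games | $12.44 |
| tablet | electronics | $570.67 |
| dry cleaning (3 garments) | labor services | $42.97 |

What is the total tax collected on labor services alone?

$5.76

Key duplication $9.35: labor services → 8% + 3% county = 11% → $1.03
Dry cleaning (3 garments) $42.97: labor services → 8% + 3% county = 11% → $4.73
Tax on labor services = $1.03 + $4.73 = $5.76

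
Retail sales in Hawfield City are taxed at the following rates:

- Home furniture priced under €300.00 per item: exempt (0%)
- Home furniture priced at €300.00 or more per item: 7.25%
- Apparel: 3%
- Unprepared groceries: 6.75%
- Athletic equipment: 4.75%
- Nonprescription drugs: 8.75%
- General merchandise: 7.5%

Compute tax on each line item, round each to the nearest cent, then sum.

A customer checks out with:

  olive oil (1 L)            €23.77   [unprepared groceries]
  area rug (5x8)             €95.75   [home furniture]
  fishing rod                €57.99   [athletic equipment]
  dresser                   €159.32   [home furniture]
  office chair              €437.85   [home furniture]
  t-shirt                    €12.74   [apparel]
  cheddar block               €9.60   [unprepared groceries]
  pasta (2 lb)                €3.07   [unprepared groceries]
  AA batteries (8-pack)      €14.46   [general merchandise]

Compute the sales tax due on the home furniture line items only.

Area rug (5x8) €95.75: home furniture, under €300.00 → 0% → €0.00
Dresser €159.32: home furniture, under €300.00 → 0% → €0.00
Office chair €437.85: home furniture, €300.00 or more → 7.25% → €31.74
Tax on home furniture = €0.00 + €0.00 + €31.74 = €31.74

€31.74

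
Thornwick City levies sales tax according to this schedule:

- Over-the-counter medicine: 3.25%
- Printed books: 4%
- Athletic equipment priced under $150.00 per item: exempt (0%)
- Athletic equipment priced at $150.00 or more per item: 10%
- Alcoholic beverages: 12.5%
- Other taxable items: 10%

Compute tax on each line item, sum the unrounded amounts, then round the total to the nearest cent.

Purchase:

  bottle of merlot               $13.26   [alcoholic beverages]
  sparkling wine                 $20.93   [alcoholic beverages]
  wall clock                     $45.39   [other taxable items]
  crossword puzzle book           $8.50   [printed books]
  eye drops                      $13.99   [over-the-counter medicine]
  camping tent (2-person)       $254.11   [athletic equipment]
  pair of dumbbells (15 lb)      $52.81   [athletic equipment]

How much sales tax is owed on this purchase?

Bottle of merlot $13.26: alcoholic beverages → 12.5% → $1.6575
Sparkling wine $20.93: alcoholic beverages → 12.5% → $2.61625
Wall clock $45.39: other taxable items → 10% → $4.539
Crossword puzzle book $8.50: printed books → 4% → $0.34
Eye drops $13.99: over-the-counter medicine → 3.25% → $0.454675
Camping tent (2-person) $254.11: athletic equipment, $150.00 or more → 10% → $25.411
Pair of dumbbells (15 lb) $52.81: athletic equipment, under $150.00 → 0% → $0.00
Unrounded tax sum = $35.018425 → $35.02

$35.02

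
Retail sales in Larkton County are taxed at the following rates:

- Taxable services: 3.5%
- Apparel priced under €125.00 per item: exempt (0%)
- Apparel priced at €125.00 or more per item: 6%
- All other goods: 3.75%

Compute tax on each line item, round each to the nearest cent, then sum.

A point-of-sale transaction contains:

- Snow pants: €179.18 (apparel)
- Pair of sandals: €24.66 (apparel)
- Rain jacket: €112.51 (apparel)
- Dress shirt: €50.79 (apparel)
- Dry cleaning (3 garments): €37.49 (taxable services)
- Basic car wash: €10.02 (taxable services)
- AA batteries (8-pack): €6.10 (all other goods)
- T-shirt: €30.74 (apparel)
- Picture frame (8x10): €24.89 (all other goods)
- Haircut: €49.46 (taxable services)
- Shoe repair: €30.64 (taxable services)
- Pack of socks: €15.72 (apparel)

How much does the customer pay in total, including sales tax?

€588.57

Snow pants €179.18: apparel, €125.00 or more → 6% → €10.75
Pair of sandals €24.66: apparel, under €125.00 → 0% → €0.00
Rain jacket €112.51: apparel, under €125.00 → 0% → €0.00
Dress shirt €50.79: apparel, under €125.00 → 0% → €0.00
Dry cleaning (3 garments) €37.49: taxable services → 3.5% → €1.31
Basic car wash €10.02: taxable services → 3.5% → €0.35
AA batteries (8-pack) €6.10: all other goods → 3.75% → €0.23
T-shirt €30.74: apparel, under €125.00 → 0% → €0.00
Picture frame (8x10) €24.89: all other goods → 3.75% → €0.93
Haircut €49.46: taxable services → 3.5% → €1.73
Shoe repair €30.64: taxable services → 3.5% → €1.07
Pack of socks €15.72: apparel, under €125.00 → 0% → €0.00
Subtotal = €572.20; tax = €16.37; total due = €588.57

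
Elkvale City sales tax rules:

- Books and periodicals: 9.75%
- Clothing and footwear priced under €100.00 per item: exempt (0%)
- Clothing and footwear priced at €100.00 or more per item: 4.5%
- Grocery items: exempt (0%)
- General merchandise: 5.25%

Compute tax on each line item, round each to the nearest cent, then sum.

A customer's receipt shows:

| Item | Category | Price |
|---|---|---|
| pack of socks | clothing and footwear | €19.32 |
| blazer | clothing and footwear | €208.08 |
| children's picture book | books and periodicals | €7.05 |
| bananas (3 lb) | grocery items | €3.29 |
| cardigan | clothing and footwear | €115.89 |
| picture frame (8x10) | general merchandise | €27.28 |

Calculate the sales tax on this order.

Pack of socks €19.32: clothing and footwear, under €100.00 → 0% → €0.00
Blazer €208.08: clothing and footwear, €100.00 or more → 4.5% → €9.36
Children's picture book €7.05: books and periodicals → 9.75% → €0.69
Bananas (3 lb) €3.29: grocery items → 0% → €0.00
Cardigan €115.89: clothing and footwear, €100.00 or more → 4.5% → €5.22
Picture frame (8x10) €27.28: general merchandise → 5.25% → €1.43
Total tax = €9.36 + €0.69 + €5.22 + €1.43 = €16.70

€16.70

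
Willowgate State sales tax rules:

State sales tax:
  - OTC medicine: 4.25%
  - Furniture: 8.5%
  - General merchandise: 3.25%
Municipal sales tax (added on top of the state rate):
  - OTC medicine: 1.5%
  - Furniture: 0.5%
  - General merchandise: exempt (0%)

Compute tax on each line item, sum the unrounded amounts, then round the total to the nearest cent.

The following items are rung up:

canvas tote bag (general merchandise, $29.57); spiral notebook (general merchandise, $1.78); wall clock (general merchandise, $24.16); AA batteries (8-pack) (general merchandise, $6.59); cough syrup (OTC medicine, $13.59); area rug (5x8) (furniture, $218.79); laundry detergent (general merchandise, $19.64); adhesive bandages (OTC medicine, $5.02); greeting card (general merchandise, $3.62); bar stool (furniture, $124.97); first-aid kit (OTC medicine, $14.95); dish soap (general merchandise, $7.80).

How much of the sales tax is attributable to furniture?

$30.94

Area rug (5x8) $218.79: furniture → 8.5% + 0.5% municipal = 9% → $19.6911
Bar stool $124.97: furniture → 8.5% + 0.5% municipal = 9% → $11.2473
Tax on furniture: unrounded sum = $30.9384 → $30.94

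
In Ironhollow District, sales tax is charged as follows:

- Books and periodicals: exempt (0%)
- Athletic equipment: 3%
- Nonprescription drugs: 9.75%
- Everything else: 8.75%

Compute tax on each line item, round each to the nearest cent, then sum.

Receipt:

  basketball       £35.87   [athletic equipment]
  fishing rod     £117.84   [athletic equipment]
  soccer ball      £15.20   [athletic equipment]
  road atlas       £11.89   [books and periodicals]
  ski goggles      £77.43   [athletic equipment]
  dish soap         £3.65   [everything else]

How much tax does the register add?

Basketball £35.87: athletic equipment → 3% → £1.08
Fishing rod £117.84: athletic equipment → 3% → £3.54
Soccer ball £15.20: athletic equipment → 3% → £0.46
Road atlas £11.89: books and periodicals → 0% → £0.00
Ski goggles £77.43: athletic equipment → 3% → £2.32
Dish soap £3.65: everything else → 8.75% → £0.32
Total tax = £1.08 + £3.54 + £0.46 + £2.32 + £0.32 = £7.72

£7.72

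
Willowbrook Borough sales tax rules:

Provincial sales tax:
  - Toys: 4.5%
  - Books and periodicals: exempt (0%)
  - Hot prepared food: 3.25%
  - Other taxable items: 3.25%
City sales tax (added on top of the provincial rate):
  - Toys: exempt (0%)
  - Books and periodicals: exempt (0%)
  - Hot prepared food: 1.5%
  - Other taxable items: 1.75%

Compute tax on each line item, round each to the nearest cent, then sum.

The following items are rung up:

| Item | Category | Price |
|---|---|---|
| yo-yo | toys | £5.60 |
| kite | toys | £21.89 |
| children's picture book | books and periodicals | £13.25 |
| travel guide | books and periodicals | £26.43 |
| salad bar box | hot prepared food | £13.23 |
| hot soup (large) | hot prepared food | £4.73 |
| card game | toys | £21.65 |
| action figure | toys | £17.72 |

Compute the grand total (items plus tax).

£128.36

Yo-yo £5.60: toys → 4.5% + 0% city = 4.5% → £0.25
Kite £21.89: toys → 4.5% + 0% city = 4.5% → £0.99
Children's picture book £13.25: books and periodicals → 0% + 0% city = 0% → £0.00
Travel guide £26.43: books and periodicals → 0% + 0% city = 0% → £0.00
Salad bar box £13.23: hot prepared food → 3.25% + 1.5% city = 4.75% → £0.63
Hot soup (large) £4.73: hot prepared food → 3.25% + 1.5% city = 4.75% → £0.22
Card game £21.65: toys → 4.5% + 0% city = 4.5% → £0.97
Action figure £17.72: toys → 4.5% + 0% city = 4.5% → £0.80
Subtotal = £124.50; tax = £3.86; total due = £128.36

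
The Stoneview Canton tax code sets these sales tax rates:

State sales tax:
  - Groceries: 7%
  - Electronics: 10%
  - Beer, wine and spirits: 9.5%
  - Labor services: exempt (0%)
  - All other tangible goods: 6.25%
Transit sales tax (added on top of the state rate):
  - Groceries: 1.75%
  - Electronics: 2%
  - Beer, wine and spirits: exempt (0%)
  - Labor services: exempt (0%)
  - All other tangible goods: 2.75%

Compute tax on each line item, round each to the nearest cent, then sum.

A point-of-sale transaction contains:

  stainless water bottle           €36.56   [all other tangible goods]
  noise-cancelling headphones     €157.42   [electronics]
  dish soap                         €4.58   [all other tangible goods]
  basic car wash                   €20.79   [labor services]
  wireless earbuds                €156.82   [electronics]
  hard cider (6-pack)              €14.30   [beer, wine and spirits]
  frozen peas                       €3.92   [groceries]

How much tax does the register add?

Stainless water bottle €36.56: all other tangible goods → 6.25% + 2.75% transit = 9% → €3.29
Noise-cancelling headphones €157.42: electronics → 10% + 2% transit = 12% → €18.89
Dish soap €4.58: all other tangible goods → 6.25% + 2.75% transit = 9% → €0.41
Basic car wash €20.79: labor services → 0% + 0% transit = 0% → €0.00
Wireless earbuds €156.82: electronics → 10% + 2% transit = 12% → €18.82
Hard cider (6-pack) €14.30: beer, wine and spirits → 9.5% + 0% transit = 9.5% → €1.36
Frozen peas €3.92: groceries → 7% + 1.75% transit = 8.75% → €0.34
Total tax = €3.29 + €18.89 + €0.41 + €18.82 + €1.36 + €0.34 = €43.11

€43.11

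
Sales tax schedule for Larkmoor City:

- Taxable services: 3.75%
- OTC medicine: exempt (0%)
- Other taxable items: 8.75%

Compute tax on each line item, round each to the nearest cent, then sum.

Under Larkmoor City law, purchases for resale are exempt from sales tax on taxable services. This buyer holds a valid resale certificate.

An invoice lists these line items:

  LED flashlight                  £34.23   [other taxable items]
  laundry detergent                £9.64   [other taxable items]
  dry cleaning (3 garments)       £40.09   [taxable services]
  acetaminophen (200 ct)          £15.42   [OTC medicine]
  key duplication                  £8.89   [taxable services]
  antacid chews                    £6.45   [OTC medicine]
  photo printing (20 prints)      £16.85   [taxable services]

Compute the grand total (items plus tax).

£135.41

LED flashlight £34.23: other taxable items → 8.75% → £3.00
Laundry detergent £9.64: other taxable items → 8.75% → £0.84
Dry cleaning (3 garments) £40.09: taxable services, buyer-exempt → 0% → £0.00
Acetaminophen (200 ct) £15.42: OTC medicine → 0% → £0.00
Key duplication £8.89: taxable services, buyer-exempt → 0% → £0.00
Antacid chews £6.45: OTC medicine → 0% → £0.00
Photo printing (20 prints) £16.85: taxable services, buyer-exempt → 0% → £0.00
Subtotal = £131.57; tax = £3.84; total due = £135.41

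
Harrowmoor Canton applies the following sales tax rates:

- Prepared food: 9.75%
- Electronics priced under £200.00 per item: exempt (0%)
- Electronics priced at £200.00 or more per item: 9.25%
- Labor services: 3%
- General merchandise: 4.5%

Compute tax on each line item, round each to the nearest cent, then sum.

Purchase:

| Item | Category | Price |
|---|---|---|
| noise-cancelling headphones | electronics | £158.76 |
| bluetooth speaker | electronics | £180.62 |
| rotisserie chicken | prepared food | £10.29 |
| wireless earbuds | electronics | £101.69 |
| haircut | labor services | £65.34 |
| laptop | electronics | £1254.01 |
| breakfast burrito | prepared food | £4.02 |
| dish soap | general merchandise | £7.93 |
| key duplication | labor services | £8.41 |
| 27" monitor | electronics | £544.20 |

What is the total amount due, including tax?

Noise-cancelling headphones £158.76: electronics, under £200.00 → 0% → £0.00
Bluetooth speaker £180.62: electronics, under £200.00 → 0% → £0.00
Rotisserie chicken £10.29: prepared food → 9.75% → £1.00
Wireless earbuds £101.69: electronics, under £200.00 → 0% → £0.00
Haircut £65.34: labor services → 3% → £1.96
Laptop £1254.01: electronics, £200.00 or more → 9.25% → £116.00
Breakfast burrito £4.02: prepared food → 9.75% → £0.39
Dish soap £7.93: general merchandise → 4.5% → £0.36
Key duplication £8.41: labor services → 3% → £0.25
27" monitor £544.20: electronics, £200.00 or more → 9.25% → £50.34
Subtotal = £2335.27; tax = £170.30; total due = £2505.57

£2505.57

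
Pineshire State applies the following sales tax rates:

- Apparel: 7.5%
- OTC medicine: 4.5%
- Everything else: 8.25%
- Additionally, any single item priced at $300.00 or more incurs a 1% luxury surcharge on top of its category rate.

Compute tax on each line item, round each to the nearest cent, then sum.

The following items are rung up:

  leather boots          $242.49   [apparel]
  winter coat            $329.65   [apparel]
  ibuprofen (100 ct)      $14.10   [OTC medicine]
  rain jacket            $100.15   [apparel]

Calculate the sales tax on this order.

Leather boots $242.49: apparel → 7.5% → $18.19
Winter coat $329.65: apparel → 7.5% + 1% surcharge = 8.5% → $28.02
Ibuprofen (100 ct) $14.10: OTC medicine → 4.5% → $0.63
Rain jacket $100.15: apparel → 7.5% → $7.51
Total tax = $18.19 + $28.02 + $0.63 + $7.51 = $54.35

$54.35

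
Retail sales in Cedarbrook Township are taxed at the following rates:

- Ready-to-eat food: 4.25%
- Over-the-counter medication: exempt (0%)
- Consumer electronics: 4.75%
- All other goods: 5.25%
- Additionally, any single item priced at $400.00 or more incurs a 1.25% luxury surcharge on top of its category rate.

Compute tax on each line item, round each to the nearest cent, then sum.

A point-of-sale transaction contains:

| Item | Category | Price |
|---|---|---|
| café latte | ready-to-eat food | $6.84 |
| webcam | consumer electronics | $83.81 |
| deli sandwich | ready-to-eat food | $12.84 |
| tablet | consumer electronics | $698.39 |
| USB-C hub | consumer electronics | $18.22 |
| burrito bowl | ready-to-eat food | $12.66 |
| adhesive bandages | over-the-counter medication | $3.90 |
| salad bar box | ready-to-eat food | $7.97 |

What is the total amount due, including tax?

Café latte $6.84: ready-to-eat food → 4.25% → $0.29
Webcam $83.81: consumer electronics → 4.75% → $3.98
Deli sandwich $12.84: ready-to-eat food → 4.25% → $0.55
Tablet $698.39: consumer electronics → 4.75% + 1.25% surcharge = 6% → $41.90
USB-C hub $18.22: consumer electronics → 4.75% → $0.87
Burrito bowl $12.66: ready-to-eat food → 4.25% → $0.54
Adhesive bandages $3.90: over-the-counter medication → 0% → $0.00
Salad bar box $7.97: ready-to-eat food → 4.25% → $0.34
Subtotal = $844.63; tax = $48.47; total due = $893.10

$893.10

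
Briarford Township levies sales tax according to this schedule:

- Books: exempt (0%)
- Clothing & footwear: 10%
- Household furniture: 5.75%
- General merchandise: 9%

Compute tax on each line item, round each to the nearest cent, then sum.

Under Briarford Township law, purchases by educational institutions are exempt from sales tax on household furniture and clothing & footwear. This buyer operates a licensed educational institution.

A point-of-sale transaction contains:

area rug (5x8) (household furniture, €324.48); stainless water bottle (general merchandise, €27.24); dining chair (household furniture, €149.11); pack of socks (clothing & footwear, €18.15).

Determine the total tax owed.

Area rug (5x8) €324.48: household furniture, buyer-exempt → 0% → €0.00
Stainless water bottle €27.24: general merchandise → 9% → €2.45
Dining chair €149.11: household furniture, buyer-exempt → 0% → €0.00
Pack of socks €18.15: clothing & footwear, buyer-exempt → 0% → €0.00
Total tax = €2.45

€2.45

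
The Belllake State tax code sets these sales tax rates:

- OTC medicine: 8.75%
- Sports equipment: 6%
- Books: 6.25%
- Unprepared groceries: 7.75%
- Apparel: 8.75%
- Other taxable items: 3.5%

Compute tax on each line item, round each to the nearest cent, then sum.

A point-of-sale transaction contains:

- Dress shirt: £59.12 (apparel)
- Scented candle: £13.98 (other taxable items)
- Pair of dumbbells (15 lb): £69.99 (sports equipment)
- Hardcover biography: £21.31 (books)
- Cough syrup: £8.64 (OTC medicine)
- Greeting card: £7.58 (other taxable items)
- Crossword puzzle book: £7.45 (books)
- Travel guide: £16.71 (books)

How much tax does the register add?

Dress shirt £59.12: apparel → 8.75% → £5.17
Scented candle £13.98: other taxable items → 3.5% → £0.49
Pair of dumbbells (15 lb) £69.99: sports equipment → 6% → £4.20
Hardcover biography £21.31: books → 6.25% → £1.33
Cough syrup £8.64: OTC medicine → 8.75% → £0.76
Greeting card £7.58: other taxable items → 3.5% → £0.27
Crossword puzzle book £7.45: books → 6.25% → £0.47
Travel guide £16.71: books → 6.25% → £1.04
Total tax = £5.17 + £0.49 + £4.20 + £1.33 + £0.76 + £0.27 + £0.47 + £1.04 = £13.73

£13.73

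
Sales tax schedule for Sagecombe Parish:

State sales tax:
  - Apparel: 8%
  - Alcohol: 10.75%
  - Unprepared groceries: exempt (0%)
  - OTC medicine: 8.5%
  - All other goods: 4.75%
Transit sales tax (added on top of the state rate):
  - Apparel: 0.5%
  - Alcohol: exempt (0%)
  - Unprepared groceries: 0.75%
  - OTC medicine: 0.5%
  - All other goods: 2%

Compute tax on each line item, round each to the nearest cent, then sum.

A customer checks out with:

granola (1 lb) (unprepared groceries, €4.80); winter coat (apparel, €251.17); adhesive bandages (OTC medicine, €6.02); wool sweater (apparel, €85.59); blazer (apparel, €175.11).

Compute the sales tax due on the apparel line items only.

Winter coat €251.17: apparel → 8% + 0.5% transit = 8.5% → €21.35
Wool sweater €85.59: apparel → 8% + 0.5% transit = 8.5% → €7.28
Blazer €175.11: apparel → 8% + 0.5% transit = 8.5% → €14.88
Tax on apparel = €21.35 + €7.28 + €14.88 = €43.51

€43.51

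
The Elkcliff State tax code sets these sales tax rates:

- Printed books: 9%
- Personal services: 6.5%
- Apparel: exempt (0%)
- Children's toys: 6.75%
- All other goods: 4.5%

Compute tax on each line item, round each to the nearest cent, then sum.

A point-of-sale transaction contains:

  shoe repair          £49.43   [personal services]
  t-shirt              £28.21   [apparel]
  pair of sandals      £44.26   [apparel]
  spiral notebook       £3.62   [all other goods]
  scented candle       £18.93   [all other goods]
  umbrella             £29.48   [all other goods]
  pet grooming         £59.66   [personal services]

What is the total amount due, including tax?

Shoe repair £49.43: personal services → 6.5% → £3.21
T-shirt £28.21: apparel → 0% → £0.00
Pair of sandals £44.26: apparel → 0% → £0.00
Spiral notebook £3.62: all other goods → 4.5% → £0.16
Scented candle £18.93: all other goods → 4.5% → £0.85
Umbrella £29.48: all other goods → 4.5% → £1.33
Pet grooming £59.66: personal services → 6.5% → £3.88
Subtotal = £233.59; tax = £9.43; total due = £243.02

£243.02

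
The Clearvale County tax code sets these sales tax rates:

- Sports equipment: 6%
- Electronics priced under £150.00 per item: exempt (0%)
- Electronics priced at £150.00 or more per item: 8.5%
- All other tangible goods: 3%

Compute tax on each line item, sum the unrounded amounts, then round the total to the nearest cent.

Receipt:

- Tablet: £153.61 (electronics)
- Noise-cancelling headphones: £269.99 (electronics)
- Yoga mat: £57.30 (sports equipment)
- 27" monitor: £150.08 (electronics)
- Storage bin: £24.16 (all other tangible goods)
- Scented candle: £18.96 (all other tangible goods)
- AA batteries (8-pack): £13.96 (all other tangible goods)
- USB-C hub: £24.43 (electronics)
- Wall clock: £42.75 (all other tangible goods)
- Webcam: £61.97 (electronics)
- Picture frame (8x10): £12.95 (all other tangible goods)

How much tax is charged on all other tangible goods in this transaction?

Storage bin £24.16: all other tangible goods → 3% → £0.7248
Scented candle £18.96: all other tangible goods → 3% → £0.5688
AA batteries (8-pack) £13.96: all other tangible goods → 3% → £0.4188
Wall clock £42.75: all other tangible goods → 3% → £1.2825
Picture frame (8x10) £12.95: all other tangible goods → 3% → £0.3885
Tax on all other tangible goods: unrounded sum = £3.3834 → £3.38

£3.38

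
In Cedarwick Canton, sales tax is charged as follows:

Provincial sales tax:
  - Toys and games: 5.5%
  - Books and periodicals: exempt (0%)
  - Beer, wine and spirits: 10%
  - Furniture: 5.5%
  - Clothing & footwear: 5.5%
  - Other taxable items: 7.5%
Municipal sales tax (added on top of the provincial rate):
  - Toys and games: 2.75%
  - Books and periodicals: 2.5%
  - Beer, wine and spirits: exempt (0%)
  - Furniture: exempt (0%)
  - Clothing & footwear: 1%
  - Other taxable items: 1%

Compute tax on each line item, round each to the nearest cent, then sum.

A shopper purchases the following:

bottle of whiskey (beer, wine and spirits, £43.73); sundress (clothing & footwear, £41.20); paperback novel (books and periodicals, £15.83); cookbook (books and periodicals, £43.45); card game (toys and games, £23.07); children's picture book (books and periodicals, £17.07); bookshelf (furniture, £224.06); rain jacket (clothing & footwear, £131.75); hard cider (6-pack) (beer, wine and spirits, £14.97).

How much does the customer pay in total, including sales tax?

Bottle of whiskey £43.73: beer, wine and spirits → 10% + 0% municipal = 10% → £4.37
Sundress £41.20: clothing & footwear → 5.5% + 1% municipal = 6.5% → £2.68
Paperback novel £15.83: books and periodicals → 0% + 2.5% municipal = 2.5% → £0.40
Cookbook £43.45: books and periodicals → 0% + 2.5% municipal = 2.5% → £1.09
Card game £23.07: toys and games → 5.5% + 2.75% municipal = 8.25% → £1.90
Children's picture book £17.07: books and periodicals → 0% + 2.5% municipal = 2.5% → £0.43
Bookshelf £224.06: furniture → 5.5% + 0% municipal = 5.5% → £12.32
Rain jacket £131.75: clothing & footwear → 5.5% + 1% municipal = 6.5% → £8.56
Hard cider (6-pack) £14.97: beer, wine and spirits → 10% + 0% municipal = 10% → £1.50
Subtotal = £555.13; tax = £33.25; total due = £588.38

£588.38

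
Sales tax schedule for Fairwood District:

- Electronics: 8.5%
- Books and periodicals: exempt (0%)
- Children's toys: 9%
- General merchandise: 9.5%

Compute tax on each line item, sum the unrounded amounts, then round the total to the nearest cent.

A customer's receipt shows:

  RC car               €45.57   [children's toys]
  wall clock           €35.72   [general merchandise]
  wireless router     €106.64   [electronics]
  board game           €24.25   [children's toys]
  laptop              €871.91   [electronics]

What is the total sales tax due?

RC car €45.57: children's toys → 9% → €4.1013
Wall clock €35.72: general merchandise → 9.5% → €3.3934
Wireless router €106.64: electronics → 8.5% → €9.0644
Board game €24.25: children's toys → 9% → €2.1825
Laptop €871.91: electronics → 8.5% → €74.11235
Unrounded tax sum = €92.85395 → €92.85

€92.85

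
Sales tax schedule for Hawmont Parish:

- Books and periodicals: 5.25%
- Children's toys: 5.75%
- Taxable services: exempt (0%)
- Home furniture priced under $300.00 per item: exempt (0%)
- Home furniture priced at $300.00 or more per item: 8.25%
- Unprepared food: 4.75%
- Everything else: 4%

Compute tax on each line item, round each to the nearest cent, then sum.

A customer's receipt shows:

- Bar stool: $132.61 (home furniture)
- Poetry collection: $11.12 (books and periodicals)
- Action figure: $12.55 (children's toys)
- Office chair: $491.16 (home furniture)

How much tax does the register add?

Bar stool $132.61: home furniture, under $300.00 → 0% → $0.00
Poetry collection $11.12: books and periodicals → 5.25% → $0.58
Action figure $12.55: children's toys → 5.75% → $0.72
Office chair $491.16: home furniture, $300.00 or more → 8.25% → $40.52
Total tax = $0.58 + $0.72 + $40.52 = $41.82

$41.82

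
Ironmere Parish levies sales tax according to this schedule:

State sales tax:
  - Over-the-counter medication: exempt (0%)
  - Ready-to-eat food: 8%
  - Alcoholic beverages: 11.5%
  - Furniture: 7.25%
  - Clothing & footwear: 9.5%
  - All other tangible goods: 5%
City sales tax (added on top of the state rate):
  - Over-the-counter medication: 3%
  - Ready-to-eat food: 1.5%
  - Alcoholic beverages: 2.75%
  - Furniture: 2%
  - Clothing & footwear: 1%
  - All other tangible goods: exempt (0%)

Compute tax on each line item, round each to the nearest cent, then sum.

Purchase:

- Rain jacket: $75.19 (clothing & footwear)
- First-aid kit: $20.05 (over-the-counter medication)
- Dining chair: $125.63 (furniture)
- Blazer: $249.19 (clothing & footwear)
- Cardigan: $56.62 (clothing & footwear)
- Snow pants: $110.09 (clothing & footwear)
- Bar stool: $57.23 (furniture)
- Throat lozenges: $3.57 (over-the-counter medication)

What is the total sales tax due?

$69.18

Rain jacket $75.19: clothing & footwear → 9.5% + 1% city = 10.5% → $7.89
First-aid kit $20.05: over-the-counter medication → 0% + 3% city = 3% → $0.60
Dining chair $125.63: furniture → 7.25% + 2% city = 9.25% → $11.62
Blazer $249.19: clothing & footwear → 9.5% + 1% city = 10.5% → $26.16
Cardigan $56.62: clothing & footwear → 9.5% + 1% city = 10.5% → $5.95
Snow pants $110.09: clothing & footwear → 9.5% + 1% city = 10.5% → $11.56
Bar stool $57.23: furniture → 7.25% + 2% city = 9.25% → $5.29
Throat lozenges $3.57: over-the-counter medication → 0% + 3% city = 3% → $0.11
Total tax = $7.89 + $0.60 + $11.62 + $26.16 + $5.95 + $11.56 + $5.29 + $0.11 = $69.18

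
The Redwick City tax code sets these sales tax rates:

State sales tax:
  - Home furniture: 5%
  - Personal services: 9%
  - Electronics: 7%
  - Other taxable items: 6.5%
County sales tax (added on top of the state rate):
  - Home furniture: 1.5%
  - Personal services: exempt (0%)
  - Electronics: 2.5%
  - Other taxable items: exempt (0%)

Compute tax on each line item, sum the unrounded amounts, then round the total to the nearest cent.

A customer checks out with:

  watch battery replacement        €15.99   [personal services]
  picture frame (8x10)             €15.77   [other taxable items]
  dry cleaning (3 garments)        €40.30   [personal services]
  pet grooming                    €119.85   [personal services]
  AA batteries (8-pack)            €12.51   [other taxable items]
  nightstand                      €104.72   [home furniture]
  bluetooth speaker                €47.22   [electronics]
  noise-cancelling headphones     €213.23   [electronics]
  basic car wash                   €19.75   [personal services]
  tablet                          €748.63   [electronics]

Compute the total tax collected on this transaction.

Watch battery replacement €15.99: personal services → 9% + 0% county = 9% → €1.4391
Picture frame (8x10) €15.77: other taxable items → 6.5% + 0% county = 6.5% → €1.02505
Dry cleaning (3 garments) €40.30: personal services → 9% + 0% county = 9% → €3.627
Pet grooming €119.85: personal services → 9% + 0% county = 9% → €10.7865
AA batteries (8-pack) €12.51: other taxable items → 6.5% + 0% county = 6.5% → €0.81315
Nightstand €104.72: home furniture → 5% + 1.5% county = 6.5% → €6.8068
Bluetooth speaker €47.22: electronics → 7% + 2.5% county = 9.5% → €4.4859
Noise-cancelling headphones €213.23: electronics → 7% + 2.5% county = 9.5% → €20.25685
Basic car wash €19.75: personal services → 9% + 0% county = 9% → €1.7775
Tablet €748.63: electronics → 7% + 2.5% county = 9.5% → €71.11985
Unrounded tax sum = €122.1377 → €122.14

€122.14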